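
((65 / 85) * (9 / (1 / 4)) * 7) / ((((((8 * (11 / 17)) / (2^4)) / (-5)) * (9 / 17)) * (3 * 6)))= -30940 / 99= -312.53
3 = 3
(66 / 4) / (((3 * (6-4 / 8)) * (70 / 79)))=79 / 70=1.13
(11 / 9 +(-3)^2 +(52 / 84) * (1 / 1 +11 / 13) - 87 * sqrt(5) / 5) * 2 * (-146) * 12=-836288 / 21 +304848 * sqrt(5) / 5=96508.93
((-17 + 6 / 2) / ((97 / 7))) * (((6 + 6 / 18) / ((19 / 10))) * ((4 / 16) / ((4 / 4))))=-245 / 291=-0.84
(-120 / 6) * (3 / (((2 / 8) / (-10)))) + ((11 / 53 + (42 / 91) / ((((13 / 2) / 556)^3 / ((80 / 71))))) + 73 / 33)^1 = 1162891606980952 / 3546676419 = 327882.07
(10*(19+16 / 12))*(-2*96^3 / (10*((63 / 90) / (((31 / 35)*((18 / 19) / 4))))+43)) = -100382146560 / 21307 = -4711228.54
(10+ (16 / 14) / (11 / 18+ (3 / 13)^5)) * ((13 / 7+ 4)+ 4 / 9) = 134848188854 / 1803071277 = 74.79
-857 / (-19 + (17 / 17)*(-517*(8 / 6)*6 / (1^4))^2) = -857 / 17106477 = -0.00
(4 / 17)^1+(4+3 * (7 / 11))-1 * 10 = -721 / 187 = -3.86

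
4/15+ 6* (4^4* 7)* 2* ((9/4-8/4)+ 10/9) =146348/5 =29269.60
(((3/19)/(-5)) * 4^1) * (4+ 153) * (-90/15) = 11304/95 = 118.99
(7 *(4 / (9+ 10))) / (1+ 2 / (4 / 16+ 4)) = 476 / 475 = 1.00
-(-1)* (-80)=-80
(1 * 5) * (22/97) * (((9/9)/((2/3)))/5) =33/97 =0.34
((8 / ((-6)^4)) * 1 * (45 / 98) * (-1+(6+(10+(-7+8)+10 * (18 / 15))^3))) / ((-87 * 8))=-15215 / 306936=-0.05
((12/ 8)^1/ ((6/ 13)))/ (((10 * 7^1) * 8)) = 13/ 2240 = 0.01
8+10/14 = 61/7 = 8.71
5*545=2725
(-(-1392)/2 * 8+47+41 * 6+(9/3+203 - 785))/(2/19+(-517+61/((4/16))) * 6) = -50179/15560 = -3.22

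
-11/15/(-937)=11/14055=0.00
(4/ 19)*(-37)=-7.79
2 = 2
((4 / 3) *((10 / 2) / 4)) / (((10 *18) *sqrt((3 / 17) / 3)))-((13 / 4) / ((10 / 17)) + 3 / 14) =-1607 / 280 + sqrt(17) / 108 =-5.70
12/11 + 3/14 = 201/154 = 1.31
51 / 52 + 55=2911 / 52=55.98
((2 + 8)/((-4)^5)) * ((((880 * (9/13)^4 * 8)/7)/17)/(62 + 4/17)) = -0.00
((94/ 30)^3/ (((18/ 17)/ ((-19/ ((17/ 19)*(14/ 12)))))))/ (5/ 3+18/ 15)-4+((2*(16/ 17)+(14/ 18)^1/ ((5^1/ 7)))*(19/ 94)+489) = 97768504961/ 324673650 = 301.13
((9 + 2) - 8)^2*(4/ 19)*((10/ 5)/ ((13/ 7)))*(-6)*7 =-85.70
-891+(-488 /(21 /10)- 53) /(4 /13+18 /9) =-639239 /630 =-1014.67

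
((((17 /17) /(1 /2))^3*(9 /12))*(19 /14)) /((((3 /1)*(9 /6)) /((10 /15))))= 76 /63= 1.21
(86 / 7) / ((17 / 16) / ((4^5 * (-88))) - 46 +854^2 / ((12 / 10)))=371982336 / 18400241778331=0.00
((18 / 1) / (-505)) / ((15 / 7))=-42 / 2525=-0.02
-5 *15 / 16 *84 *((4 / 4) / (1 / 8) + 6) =-11025 / 2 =-5512.50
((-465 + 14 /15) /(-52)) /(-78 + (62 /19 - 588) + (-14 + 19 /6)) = -132259 /9982310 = -0.01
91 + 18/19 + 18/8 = 7159/76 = 94.20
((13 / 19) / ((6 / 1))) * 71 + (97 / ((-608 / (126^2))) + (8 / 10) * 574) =-4709459 / 2280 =-2065.55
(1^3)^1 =1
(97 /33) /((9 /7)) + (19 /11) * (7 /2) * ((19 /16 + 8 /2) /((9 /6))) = 110215 /4752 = 23.19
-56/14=-4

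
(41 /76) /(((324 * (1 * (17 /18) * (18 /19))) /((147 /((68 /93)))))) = 0.37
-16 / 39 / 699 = -16 / 27261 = -0.00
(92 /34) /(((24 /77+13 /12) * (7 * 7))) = 6072 /153391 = 0.04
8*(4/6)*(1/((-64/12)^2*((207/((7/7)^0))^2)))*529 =1/432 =0.00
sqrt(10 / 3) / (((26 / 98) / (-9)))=-147 * sqrt(30) / 13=-61.93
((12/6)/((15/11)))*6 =44/5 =8.80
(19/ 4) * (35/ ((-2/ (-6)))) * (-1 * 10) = -9975/ 2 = -4987.50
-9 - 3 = -12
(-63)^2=3969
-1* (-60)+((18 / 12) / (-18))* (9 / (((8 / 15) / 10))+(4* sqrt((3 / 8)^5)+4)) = 2189 / 48 - 3* sqrt(6) / 256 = 45.58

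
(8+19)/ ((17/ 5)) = 135/ 17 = 7.94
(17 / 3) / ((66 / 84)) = 7.21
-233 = -233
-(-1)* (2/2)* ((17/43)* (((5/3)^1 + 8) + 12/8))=4.41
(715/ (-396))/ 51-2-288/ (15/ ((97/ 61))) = -18236617/ 559980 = -32.57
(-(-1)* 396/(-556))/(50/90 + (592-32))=-0.00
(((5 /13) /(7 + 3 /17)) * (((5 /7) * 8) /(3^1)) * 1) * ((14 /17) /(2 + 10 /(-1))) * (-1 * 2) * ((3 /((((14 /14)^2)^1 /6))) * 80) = 24000 /793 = 30.26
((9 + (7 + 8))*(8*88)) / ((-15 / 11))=-61952 / 5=-12390.40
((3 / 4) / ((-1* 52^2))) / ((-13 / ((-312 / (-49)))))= 9 / 66248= 0.00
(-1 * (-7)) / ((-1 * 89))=-0.08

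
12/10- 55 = -269/5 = -53.80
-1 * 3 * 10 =-30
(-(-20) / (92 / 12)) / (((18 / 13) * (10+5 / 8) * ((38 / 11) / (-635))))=-726440 / 22287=-32.59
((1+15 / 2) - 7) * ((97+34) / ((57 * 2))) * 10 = 655 / 38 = 17.24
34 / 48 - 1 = -0.29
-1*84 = -84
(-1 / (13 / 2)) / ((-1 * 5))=2 / 65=0.03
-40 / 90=-4 / 9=-0.44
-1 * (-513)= 513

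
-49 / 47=-1.04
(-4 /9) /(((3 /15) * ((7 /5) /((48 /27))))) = -1600 /567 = -2.82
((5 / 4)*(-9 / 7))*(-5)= 225 / 28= 8.04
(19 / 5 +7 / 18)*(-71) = -297.41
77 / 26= 2.96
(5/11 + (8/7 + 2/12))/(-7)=-815/3234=-0.25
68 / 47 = 1.45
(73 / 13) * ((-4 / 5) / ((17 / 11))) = -3212 / 1105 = -2.91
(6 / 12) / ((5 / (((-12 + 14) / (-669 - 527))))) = -1 / 5980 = -0.00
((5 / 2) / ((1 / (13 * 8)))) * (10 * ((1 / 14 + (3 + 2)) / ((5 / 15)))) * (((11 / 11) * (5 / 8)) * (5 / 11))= 11237.82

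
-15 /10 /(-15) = 1 /10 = 0.10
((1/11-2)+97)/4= 523/22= 23.77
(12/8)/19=3/38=0.08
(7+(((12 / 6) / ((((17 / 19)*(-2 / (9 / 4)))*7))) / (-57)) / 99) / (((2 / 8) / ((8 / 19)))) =879656 / 74613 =11.79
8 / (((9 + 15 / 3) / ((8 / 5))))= 32 / 35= 0.91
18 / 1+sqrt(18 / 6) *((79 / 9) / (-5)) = 18 - 79 *sqrt(3) / 45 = 14.96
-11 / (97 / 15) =-165 / 97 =-1.70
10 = 10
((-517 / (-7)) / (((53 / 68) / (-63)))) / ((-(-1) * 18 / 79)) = -1388662 / 53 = -26201.17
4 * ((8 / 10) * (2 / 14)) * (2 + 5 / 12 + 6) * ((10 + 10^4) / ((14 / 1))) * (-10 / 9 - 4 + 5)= -57772 / 189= -305.67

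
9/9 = 1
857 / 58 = 14.78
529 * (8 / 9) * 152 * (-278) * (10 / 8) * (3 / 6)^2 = -55883560 / 9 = -6209284.44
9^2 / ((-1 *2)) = -81 / 2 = -40.50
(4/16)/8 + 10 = 321/32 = 10.03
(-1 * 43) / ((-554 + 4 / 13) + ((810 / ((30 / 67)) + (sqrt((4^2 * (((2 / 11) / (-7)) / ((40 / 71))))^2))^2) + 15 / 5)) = -82857775 / 2425713078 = -0.03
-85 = -85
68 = 68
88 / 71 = 1.24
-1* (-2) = 2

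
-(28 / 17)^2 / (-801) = 784 / 231489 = 0.00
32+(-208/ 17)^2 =52512/ 289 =181.70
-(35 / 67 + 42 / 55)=-4739 / 3685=-1.29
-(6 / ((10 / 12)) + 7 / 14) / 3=-77 / 30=-2.57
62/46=31/23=1.35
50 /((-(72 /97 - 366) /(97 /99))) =47045 /350757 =0.13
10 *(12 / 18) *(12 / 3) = 80 / 3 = 26.67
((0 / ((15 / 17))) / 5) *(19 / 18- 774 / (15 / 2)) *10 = 0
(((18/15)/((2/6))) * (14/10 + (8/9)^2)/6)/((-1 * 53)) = -887/35775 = -0.02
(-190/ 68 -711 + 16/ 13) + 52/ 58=-9122145/ 12818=-711.67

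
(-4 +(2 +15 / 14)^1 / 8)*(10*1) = -2025 / 56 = -36.16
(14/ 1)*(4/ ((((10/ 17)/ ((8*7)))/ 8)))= 213248/ 5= 42649.60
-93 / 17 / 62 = -3 / 34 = -0.09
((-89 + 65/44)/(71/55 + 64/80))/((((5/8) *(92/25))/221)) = -4255355/1058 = -4022.07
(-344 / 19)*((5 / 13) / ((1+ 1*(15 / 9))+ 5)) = -5160 / 5681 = -0.91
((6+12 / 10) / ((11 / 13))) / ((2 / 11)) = 234 / 5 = 46.80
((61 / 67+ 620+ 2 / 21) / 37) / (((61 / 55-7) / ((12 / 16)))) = -1298825 / 607824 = -2.14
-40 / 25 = -1.60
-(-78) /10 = 39 /5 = 7.80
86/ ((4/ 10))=215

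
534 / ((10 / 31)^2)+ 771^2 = 29978637 / 50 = 599572.74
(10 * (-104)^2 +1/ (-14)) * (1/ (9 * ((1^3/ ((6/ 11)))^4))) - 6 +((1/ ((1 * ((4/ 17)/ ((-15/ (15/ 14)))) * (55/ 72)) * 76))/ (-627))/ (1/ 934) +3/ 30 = 391962974239/ 369978070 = 1059.42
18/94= 9/47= 0.19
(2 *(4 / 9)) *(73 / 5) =584 / 45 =12.98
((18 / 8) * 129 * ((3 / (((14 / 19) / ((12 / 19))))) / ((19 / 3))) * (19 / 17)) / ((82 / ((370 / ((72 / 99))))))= 63791145 / 78064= 817.16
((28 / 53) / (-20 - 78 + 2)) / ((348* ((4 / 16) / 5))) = -35 / 110664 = -0.00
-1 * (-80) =80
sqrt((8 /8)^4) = 1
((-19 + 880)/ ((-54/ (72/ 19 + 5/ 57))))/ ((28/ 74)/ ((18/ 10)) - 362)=2346799/ 13734264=0.17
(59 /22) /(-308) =-59 /6776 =-0.01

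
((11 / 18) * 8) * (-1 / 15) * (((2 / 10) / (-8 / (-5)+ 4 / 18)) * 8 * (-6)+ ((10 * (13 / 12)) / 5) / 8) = 21637 / 13284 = 1.63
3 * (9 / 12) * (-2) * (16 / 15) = -24 / 5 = -4.80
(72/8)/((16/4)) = 9/4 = 2.25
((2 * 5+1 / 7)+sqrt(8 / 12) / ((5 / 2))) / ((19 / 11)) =22 * sqrt(6) / 285+781 / 133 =6.06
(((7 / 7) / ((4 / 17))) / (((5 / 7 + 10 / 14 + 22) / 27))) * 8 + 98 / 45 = 152621 / 3690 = 41.36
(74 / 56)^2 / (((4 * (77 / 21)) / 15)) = 61605 / 34496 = 1.79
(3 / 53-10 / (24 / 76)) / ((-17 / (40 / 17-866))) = -24597244 / 15317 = -1605.88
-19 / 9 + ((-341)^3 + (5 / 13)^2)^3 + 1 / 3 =-2708270438698452742164278823760 / 43441281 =-62343245326915031399840.14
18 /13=1.38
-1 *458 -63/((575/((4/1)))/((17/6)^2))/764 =-201201423/439300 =-458.00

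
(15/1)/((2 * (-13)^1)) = -15/26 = -0.58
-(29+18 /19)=-569 /19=-29.95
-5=-5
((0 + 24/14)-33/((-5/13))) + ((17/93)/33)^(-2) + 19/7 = 32681.10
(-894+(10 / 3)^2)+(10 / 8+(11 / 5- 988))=-336139 / 180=-1867.44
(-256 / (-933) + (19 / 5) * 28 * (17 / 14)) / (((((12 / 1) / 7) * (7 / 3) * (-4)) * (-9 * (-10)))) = -301999 / 3358800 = -0.09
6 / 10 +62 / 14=176 / 35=5.03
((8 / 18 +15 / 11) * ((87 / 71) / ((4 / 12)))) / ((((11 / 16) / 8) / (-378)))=-29235.40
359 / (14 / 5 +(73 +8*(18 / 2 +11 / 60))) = 5385 / 2239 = 2.41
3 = 3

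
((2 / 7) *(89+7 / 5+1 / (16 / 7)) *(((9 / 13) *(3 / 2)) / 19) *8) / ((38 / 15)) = 4.48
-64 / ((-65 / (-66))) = -4224 / 65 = -64.98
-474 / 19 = -24.95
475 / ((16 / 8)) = 475 / 2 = 237.50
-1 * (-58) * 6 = 348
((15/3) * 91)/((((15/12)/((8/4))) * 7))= 104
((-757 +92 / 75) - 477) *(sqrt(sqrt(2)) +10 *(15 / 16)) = -46229 / 4 - 92458 *2^(1 / 4) / 75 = -13023.27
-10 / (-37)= 10 / 37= 0.27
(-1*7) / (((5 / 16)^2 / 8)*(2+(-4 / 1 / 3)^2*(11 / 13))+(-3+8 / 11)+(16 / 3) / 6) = 3075072 / 589123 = 5.22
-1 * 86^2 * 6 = -44376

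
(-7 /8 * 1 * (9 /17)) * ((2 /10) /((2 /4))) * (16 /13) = -252 /1105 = -0.23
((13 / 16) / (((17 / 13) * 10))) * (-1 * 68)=-169 / 40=-4.22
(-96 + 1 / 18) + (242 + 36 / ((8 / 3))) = 1436 / 9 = 159.56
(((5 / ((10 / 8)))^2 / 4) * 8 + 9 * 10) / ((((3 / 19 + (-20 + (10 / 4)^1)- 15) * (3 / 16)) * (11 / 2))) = -148352 / 40557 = -3.66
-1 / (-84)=1 / 84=0.01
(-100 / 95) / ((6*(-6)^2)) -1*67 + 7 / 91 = -892685 / 13338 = -66.93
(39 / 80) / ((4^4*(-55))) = -39 / 1126400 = -0.00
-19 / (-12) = 1.58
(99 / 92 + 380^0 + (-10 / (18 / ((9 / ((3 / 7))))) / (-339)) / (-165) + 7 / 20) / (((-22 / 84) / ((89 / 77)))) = -1666563092 / 155667105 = -10.71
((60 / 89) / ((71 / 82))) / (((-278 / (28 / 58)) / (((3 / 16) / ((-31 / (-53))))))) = -684495 / 1579257118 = -0.00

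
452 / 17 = 26.59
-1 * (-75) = 75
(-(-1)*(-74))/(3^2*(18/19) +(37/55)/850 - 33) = 65730500/21738047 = 3.02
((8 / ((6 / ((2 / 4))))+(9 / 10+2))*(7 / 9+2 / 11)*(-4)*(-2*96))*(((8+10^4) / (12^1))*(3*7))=506395904 / 11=46035991.27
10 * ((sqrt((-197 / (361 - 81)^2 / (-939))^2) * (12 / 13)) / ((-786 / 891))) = -58509 / 2089512880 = -0.00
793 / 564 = 1.41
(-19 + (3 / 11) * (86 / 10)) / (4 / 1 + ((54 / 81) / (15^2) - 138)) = 30915 / 248732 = 0.12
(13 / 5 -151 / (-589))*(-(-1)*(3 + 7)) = 16824 / 589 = 28.56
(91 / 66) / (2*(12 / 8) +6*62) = 91 / 24750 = 0.00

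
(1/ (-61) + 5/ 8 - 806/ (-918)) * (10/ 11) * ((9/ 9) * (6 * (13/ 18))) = 21644155/ 3695868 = 5.86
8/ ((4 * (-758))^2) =1/ 1149128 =0.00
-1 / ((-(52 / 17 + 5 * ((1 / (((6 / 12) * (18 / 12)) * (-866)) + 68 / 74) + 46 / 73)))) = 59646183 / 643964338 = 0.09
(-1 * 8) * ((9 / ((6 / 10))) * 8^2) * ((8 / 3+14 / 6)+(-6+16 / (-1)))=130560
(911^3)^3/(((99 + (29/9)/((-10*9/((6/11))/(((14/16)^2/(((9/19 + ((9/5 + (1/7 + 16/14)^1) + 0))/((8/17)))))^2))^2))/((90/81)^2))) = 56156421908271139260700515884794479255577232077209600/10419676822094778075098049989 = 5389459084680269242119765.00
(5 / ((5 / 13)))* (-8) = -104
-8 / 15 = -0.53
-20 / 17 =-1.18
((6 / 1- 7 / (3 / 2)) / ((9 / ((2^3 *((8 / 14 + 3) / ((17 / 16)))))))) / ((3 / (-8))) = -102400 / 9639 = -10.62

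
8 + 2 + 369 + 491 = 870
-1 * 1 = -1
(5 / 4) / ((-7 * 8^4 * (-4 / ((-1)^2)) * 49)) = 5 / 22478848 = 0.00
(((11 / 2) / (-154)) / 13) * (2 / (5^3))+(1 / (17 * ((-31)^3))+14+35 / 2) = 181466026089 / 5760834625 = 31.50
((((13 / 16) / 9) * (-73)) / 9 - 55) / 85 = -72229 / 110160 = -0.66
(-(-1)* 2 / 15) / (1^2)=2 / 15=0.13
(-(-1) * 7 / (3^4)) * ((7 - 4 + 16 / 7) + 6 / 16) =317 / 648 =0.49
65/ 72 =0.90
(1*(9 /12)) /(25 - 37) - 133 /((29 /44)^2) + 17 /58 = -4116705 /13456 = -305.94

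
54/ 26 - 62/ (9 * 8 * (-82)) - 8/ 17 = 1054811/ 652392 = 1.62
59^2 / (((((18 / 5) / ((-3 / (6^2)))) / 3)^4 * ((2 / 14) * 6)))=15229375 / 161243136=0.09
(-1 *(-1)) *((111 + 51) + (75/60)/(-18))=11659/72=161.93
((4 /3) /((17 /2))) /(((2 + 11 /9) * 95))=24 /46835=0.00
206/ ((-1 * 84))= -103/ 42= -2.45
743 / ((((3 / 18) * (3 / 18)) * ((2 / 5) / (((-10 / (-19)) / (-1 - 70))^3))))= -66870000 / 2454911549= -0.03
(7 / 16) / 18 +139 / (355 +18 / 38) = 403943 / 972576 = 0.42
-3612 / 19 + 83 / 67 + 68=-153863 / 1273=-120.87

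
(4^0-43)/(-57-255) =7/52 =0.13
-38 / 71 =-0.54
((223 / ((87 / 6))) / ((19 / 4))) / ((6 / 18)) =5352 / 551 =9.71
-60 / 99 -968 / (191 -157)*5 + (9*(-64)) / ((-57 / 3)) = -1200664 / 10659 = -112.64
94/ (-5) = -94/ 5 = -18.80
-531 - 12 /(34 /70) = -9447 /17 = -555.71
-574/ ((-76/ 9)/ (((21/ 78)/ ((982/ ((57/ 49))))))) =1107/ 51064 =0.02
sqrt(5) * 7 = 7 * sqrt(5) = 15.65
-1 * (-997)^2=-994009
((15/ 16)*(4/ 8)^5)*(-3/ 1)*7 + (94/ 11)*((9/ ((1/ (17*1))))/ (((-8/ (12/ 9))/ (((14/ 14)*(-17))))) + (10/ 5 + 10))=1948869/ 512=3806.38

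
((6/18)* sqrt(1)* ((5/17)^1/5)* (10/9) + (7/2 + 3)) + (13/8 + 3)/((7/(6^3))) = 958991/6426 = 149.24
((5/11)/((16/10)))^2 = 625/7744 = 0.08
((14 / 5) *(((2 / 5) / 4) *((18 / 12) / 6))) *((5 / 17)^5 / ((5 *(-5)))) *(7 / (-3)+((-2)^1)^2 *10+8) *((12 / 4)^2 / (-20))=2877 / 22717712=0.00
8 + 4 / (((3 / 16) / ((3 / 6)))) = 56 / 3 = 18.67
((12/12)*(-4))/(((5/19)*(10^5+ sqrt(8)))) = -190000/1249999999+ 19*sqrt(2)/6249999995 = -0.00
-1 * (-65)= 65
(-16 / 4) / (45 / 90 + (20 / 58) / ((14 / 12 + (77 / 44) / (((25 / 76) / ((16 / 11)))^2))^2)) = -59802981039807208 / 7479490411225901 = -8.00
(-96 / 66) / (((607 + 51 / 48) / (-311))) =79616 / 107019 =0.74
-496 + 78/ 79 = -39106/ 79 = -495.01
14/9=1.56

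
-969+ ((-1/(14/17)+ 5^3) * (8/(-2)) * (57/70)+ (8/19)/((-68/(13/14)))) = -108588533/79135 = -1372.19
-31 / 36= -0.86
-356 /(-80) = 89 /20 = 4.45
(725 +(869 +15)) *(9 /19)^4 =10556649 /130321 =81.00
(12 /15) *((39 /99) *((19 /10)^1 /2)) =247 /825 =0.30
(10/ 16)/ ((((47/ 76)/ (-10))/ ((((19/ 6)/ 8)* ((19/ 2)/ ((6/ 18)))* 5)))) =-857375/ 1504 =-570.06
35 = 35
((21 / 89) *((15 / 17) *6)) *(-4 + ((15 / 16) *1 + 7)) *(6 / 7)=25515 / 6052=4.22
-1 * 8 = -8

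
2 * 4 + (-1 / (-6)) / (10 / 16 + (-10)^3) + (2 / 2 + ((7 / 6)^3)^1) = 6094759 / 575640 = 10.59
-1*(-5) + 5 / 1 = 10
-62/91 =-0.68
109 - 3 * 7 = 88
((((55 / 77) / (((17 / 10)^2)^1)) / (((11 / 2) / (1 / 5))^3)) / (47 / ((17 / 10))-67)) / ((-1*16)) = 0.00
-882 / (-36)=49 / 2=24.50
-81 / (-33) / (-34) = -27 / 374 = -0.07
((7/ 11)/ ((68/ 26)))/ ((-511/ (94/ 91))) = -47/ 95557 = -0.00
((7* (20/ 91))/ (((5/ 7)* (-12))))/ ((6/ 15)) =-35/ 78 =-0.45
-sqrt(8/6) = -2 * sqrt(3)/3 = -1.15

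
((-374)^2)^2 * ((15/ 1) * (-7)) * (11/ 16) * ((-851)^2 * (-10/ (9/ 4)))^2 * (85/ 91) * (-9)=4797182761042555539540280000/ 39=123004686180578347167699500.00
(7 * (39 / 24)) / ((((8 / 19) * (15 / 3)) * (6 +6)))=1729 / 3840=0.45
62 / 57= 1.09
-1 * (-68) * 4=272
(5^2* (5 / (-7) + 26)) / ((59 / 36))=2700 / 7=385.71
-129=-129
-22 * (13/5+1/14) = -58.77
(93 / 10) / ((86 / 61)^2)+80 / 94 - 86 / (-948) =4630561747 / 823840440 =5.62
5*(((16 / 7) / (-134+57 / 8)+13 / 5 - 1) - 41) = -280065 / 1421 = -197.09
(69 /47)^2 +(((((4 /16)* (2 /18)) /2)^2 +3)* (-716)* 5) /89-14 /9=-30596331247 /254794896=-120.08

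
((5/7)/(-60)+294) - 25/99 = 814235/2772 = 293.74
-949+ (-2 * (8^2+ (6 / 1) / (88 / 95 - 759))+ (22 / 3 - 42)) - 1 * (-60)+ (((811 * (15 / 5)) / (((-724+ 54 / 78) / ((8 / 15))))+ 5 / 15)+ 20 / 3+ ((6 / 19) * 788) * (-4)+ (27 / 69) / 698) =-6326237278296707669 / 3098343616906890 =-2041.81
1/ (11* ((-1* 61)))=-0.00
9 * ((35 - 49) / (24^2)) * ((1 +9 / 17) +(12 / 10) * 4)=-1883 / 1360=-1.38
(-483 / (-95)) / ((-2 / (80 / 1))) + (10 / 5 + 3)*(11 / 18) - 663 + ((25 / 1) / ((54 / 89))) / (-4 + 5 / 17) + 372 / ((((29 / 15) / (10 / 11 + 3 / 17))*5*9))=-5256706610 / 6043653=-869.79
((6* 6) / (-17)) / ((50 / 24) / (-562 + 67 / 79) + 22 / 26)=-248962896 / 99042289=-2.51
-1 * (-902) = 902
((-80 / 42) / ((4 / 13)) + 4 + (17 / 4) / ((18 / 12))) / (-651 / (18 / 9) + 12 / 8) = -1 / 504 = -0.00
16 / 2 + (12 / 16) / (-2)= 61 / 8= 7.62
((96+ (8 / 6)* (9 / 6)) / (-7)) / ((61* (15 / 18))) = -84 / 305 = -0.28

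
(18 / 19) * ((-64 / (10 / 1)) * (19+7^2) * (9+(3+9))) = -822528 / 95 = -8658.19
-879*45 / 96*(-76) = 250515 / 8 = 31314.38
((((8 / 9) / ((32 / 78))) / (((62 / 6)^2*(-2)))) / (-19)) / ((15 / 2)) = 13 / 182590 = 0.00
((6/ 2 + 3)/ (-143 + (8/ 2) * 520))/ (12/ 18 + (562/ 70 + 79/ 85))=1071/ 3327766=0.00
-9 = -9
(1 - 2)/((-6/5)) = 5/6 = 0.83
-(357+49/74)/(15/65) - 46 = -354283/222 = -1595.87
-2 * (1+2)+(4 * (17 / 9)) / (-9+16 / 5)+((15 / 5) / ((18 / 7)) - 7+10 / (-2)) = -9467 / 522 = -18.14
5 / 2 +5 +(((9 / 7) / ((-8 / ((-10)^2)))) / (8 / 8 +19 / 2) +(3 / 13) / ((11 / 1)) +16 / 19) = 1819255 / 266266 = 6.83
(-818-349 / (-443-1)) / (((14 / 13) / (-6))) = 4716959 / 1036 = 4553.05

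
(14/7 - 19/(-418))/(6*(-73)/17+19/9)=-6885/79618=-0.09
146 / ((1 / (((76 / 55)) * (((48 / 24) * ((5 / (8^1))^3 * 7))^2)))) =212384375 / 90112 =2356.89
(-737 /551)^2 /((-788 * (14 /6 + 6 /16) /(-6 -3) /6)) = 175986756 /3887610805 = 0.05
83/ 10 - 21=-127/ 10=-12.70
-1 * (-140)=140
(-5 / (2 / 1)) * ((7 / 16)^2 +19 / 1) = -24565 / 512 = -47.98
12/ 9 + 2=10/ 3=3.33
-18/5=-3.60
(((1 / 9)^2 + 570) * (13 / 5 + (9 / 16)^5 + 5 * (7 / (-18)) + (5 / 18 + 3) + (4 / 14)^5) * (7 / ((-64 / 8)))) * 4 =-7963.32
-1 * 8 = -8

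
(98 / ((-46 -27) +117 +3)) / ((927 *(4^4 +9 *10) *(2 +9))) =49 / 82911807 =0.00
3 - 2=1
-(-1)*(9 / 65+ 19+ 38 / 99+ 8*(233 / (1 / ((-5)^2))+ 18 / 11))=300080866 / 6435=46632.61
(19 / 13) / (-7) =-19 / 91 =-0.21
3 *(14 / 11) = 42 / 11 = 3.82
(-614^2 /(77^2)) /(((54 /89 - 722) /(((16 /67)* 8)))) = 1073684608 /6376147393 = 0.17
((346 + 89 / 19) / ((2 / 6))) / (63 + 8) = 19989 / 1349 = 14.82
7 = 7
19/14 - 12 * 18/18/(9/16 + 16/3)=-2687/3962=-0.68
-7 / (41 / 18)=-126 / 41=-3.07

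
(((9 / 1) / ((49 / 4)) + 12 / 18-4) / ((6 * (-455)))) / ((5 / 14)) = 382 / 143325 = 0.00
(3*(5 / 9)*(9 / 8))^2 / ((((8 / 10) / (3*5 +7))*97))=12375 / 12416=1.00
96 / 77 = 1.25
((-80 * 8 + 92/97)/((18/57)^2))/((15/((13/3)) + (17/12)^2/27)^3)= -80264065045447176192/553693380084397861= -144.96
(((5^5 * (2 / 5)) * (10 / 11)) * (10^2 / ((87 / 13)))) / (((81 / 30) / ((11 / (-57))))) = -162500000 / 133893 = -1213.66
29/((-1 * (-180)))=29/180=0.16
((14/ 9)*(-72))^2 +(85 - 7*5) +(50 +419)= 13063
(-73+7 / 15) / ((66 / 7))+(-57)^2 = 1604447 / 495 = 3241.31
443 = 443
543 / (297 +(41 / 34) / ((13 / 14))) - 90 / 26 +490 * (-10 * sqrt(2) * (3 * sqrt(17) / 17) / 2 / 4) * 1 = -3675 * sqrt(34) / 34 - 1406541 / 857012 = -631.90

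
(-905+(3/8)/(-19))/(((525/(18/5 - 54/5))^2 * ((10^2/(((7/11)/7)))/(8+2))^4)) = -1238067/1064903984375000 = -0.00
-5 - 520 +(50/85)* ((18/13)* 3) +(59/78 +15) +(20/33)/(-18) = -66534103/131274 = -506.83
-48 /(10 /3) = -72 /5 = -14.40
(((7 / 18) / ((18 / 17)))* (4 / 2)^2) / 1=119 / 81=1.47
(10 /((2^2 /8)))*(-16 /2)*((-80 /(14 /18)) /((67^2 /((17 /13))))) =1958400 /408499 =4.79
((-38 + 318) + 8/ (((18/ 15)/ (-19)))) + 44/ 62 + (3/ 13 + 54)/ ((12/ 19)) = 1160197/ 4836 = 239.91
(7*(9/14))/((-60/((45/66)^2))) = -135/3872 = -0.03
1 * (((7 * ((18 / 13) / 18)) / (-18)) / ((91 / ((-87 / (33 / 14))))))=203 / 16731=0.01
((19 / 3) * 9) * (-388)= -22116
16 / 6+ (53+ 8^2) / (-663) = 127 / 51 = 2.49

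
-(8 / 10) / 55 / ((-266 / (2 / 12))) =0.00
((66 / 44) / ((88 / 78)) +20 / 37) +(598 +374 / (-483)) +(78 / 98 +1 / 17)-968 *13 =-2242756285747 / 187145112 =-11984.05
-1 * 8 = -8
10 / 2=5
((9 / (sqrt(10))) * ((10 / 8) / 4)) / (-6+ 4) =-9 * sqrt(10) / 64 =-0.44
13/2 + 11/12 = 89/12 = 7.42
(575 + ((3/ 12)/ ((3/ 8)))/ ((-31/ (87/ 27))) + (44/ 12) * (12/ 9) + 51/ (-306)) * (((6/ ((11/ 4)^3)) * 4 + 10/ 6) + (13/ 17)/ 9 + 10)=1275096280747/ 170449191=7480.80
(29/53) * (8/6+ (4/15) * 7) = 464/265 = 1.75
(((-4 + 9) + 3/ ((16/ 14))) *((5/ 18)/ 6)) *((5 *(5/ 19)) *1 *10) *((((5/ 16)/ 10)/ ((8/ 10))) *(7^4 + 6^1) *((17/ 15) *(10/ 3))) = 7800184375/ 4727808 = 1649.85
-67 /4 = -16.75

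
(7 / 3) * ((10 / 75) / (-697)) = -14 / 31365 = -0.00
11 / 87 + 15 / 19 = 1514 / 1653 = 0.92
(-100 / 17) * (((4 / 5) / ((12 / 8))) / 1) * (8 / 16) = -80 / 51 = -1.57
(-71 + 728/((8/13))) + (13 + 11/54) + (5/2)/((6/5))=121747/108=1127.29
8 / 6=4 / 3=1.33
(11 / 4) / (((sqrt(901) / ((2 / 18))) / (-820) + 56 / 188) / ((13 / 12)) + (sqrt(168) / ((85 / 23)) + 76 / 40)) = 0.51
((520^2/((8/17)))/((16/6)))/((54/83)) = 5961475/18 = 331193.06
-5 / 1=-5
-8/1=-8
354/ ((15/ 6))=708/ 5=141.60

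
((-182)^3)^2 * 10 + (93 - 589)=363436321305744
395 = 395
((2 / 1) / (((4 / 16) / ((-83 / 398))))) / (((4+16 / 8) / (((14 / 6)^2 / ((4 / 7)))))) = -2.65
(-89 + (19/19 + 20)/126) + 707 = 3709/6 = 618.17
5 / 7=0.71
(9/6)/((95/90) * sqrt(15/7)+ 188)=0.01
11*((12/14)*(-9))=-594/7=-84.86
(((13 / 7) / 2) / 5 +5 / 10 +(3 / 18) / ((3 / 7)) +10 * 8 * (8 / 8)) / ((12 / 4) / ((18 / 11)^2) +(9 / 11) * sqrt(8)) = 23.61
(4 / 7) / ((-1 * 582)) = -2 / 2037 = -0.00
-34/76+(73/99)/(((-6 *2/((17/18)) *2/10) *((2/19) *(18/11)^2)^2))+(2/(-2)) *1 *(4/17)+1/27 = -1133234671549/263662760448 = -4.30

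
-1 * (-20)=20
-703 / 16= -43.94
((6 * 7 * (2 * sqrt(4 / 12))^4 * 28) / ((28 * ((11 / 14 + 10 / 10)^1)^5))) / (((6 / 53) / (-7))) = -22347662848 / 87890625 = -254.27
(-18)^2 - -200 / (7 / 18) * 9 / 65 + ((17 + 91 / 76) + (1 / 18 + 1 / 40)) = 257370671 / 622440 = 413.49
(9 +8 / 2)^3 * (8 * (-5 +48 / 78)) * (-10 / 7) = 770640 / 7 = 110091.43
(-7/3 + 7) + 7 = 11.67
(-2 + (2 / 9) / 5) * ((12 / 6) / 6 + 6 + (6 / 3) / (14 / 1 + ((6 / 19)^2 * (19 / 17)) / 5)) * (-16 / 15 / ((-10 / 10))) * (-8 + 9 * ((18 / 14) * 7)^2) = -223318686976 / 22929075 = -9739.54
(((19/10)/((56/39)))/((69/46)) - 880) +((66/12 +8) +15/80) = -484641/560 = -865.43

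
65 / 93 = 0.70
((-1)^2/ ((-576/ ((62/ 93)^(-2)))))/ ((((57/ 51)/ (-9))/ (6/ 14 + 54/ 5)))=60129/ 170240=0.35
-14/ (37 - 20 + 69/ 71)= -497/ 638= -0.78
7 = 7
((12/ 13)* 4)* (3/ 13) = 144/ 169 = 0.85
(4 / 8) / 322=1 / 644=0.00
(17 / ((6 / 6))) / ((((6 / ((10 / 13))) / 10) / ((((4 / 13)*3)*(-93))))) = -316200 / 169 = -1871.01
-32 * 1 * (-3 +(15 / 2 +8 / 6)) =-560 / 3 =-186.67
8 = 8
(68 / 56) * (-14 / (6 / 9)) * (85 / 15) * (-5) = 1445 / 2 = 722.50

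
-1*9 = -9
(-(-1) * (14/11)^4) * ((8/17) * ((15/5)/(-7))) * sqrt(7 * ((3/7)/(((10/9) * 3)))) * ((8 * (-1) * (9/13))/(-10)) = -7112448 * sqrt(10)/80891525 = -0.28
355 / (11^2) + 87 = 89.93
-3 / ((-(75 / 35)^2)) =49 / 75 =0.65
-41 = -41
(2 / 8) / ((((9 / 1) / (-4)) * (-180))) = 1 / 1620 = 0.00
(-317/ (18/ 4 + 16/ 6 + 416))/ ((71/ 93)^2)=-16450398/ 12799099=-1.29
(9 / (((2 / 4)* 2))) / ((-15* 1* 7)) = -0.09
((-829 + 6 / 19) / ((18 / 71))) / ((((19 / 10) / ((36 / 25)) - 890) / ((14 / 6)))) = 93436 / 10887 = 8.58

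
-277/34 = -8.15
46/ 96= 23/ 48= 0.48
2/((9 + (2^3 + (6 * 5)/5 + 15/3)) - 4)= 1/12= 0.08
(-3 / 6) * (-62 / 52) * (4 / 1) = 31 / 13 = 2.38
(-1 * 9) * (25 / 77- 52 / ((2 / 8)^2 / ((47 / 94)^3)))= 71847 / 77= 933.08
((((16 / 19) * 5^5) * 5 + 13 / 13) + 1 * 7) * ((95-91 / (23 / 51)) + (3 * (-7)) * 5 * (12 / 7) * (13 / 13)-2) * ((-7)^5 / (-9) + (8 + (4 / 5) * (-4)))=-7118425830.74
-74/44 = -37/22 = -1.68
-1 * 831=-831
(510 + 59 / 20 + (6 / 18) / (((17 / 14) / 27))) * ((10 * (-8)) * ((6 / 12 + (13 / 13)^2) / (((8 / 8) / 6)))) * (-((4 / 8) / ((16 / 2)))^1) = 1592307 / 68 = 23416.28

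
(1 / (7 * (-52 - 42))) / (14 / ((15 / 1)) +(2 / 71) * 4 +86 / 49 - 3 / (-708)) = -879690 / 1623836887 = -0.00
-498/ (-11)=45.27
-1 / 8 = -0.12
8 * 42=336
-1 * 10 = -10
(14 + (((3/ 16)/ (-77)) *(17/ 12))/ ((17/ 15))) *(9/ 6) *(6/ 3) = 206931/ 4928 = 41.99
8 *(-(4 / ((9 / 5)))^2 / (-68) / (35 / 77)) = 1760 / 1377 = 1.28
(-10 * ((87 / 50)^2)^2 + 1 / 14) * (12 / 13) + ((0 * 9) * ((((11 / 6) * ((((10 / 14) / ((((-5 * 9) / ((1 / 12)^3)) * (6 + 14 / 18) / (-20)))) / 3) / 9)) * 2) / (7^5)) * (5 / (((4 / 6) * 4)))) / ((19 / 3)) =-1202147481 / 14218750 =-84.55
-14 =-14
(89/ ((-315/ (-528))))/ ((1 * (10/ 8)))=62656/ 525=119.34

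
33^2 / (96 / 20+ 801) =1815 / 1343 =1.35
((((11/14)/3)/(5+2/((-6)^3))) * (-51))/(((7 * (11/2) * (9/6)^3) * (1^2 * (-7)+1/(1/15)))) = -68/26411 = -0.00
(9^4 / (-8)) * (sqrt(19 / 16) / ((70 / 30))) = -383.02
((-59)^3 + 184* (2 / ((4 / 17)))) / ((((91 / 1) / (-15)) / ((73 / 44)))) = 55738.62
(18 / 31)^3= 0.20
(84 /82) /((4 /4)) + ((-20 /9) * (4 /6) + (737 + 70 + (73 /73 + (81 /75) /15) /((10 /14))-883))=-51860384 /691875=-74.96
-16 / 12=-4 / 3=-1.33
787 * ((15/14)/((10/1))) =2361/28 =84.32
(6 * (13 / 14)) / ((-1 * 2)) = -39 / 14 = -2.79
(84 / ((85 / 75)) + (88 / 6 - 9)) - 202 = -6233 / 51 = -122.22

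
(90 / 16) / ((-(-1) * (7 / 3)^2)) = 405 / 392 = 1.03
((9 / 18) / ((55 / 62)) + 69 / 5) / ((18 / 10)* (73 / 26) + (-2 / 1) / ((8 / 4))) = 20540 / 5797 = 3.54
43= 43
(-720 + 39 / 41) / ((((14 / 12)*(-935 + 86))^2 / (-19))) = 2240556 / 160898801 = 0.01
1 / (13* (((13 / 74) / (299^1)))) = 1702 / 13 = 130.92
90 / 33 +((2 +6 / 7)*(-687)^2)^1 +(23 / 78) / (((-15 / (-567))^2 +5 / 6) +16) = 1623387414211287 / 1203859657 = 1348485.60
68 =68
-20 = -20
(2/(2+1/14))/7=4/29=0.14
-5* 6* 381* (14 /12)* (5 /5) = -13335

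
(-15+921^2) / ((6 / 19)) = 2686049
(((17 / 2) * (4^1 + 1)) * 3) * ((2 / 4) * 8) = 510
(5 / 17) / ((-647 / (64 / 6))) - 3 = -99151 / 32997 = -3.00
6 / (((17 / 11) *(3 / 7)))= 154 / 17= 9.06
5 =5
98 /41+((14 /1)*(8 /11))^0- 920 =-37581 /41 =-916.61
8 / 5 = 1.60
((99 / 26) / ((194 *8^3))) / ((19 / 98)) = 4851 / 24534016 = 0.00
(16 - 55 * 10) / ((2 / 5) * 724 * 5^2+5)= -0.07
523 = 523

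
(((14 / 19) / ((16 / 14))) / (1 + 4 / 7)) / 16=343 / 13376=0.03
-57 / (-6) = 19 / 2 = 9.50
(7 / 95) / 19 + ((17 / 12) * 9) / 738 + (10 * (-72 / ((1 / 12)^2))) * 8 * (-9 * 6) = 44789760.02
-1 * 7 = -7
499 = 499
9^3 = 729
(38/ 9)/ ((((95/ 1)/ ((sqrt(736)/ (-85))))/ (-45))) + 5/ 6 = 8 * sqrt(46)/ 85 + 5/ 6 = 1.47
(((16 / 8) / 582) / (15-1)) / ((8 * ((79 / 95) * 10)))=19 / 5149536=0.00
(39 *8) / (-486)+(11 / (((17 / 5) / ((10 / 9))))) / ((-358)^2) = -56646013 / 88240914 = -0.64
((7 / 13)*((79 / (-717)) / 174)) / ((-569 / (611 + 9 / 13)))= 2198728 / 5998427019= 0.00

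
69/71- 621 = -44022/71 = -620.03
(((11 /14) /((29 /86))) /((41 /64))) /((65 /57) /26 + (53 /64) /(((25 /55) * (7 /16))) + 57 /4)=1078440 /5472967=0.20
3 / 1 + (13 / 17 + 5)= 149 / 17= 8.76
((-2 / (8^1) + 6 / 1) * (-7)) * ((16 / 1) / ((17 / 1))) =-644 / 17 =-37.88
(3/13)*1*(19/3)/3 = 19/39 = 0.49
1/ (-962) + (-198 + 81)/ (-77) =112477/ 74074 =1.52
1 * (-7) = -7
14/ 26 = 7/ 13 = 0.54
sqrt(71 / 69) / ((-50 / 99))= -33 * sqrt(4899) / 1150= -2.01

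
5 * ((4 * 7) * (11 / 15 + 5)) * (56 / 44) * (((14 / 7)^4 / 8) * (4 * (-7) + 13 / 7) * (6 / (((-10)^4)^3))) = -55083 / 171875000000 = -0.00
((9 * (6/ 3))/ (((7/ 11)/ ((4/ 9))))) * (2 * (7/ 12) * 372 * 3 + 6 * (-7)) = 15840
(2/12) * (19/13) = 19/78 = 0.24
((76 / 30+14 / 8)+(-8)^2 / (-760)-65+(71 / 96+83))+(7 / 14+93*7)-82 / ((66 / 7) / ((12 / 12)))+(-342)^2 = 11800615691 / 100320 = 117629.74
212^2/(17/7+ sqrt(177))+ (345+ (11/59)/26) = -117724715/401908+ 137641 * sqrt(177)/524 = 3201.73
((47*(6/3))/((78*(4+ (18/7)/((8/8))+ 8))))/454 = 329/1806012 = 0.00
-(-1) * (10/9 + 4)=46/9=5.11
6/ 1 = 6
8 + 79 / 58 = 9.36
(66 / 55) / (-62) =-3 / 155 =-0.02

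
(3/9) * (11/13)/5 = 11/195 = 0.06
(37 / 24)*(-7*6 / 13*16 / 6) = -518 / 39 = -13.28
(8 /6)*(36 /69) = 16 /23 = 0.70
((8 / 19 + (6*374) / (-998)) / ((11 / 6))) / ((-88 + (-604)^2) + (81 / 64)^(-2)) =-170513829 / 62391686726666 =-0.00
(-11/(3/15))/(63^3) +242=60511319/250047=242.00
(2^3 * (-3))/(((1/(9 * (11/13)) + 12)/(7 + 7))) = -33264/1201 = -27.70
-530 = -530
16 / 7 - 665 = -4639 / 7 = -662.71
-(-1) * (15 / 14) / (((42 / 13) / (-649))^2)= 355914845 / 8232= 43235.53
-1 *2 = -2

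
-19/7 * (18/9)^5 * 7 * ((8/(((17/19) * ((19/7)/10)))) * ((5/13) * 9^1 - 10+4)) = 11235840/221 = 50840.90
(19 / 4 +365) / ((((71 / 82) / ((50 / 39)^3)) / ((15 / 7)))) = 6316562500 / 3275727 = 1928.29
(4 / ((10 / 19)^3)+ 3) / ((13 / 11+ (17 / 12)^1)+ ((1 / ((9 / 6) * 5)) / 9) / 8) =2259873 / 193075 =11.70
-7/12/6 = -7/72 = -0.10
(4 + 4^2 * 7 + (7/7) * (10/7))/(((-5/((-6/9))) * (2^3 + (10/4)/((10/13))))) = 2192/1575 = 1.39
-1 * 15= -15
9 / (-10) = -0.90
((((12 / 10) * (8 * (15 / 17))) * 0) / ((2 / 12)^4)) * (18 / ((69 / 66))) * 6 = 0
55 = 55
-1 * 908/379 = -908/379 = -2.40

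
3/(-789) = -0.00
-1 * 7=-7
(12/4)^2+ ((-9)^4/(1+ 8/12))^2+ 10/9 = 15496829.67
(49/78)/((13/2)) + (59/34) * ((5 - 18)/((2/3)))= -1163275/34476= -33.74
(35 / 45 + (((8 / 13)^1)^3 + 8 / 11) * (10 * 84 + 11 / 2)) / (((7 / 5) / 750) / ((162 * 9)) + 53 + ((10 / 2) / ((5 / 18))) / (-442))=1825596770737500 / 118960424455873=15.35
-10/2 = -5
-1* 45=-45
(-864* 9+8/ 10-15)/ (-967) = 8.06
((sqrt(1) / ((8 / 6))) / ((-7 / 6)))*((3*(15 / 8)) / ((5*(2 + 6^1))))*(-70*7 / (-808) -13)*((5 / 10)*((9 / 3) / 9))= 135189 / 723968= 0.19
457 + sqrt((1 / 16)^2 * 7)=sqrt(7) / 16 + 457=457.17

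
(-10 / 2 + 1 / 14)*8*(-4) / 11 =1104 / 77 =14.34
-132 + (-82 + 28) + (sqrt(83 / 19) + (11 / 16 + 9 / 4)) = -2929 / 16 + sqrt(1577) / 19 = -180.97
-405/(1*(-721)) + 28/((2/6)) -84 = 405/721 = 0.56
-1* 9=-9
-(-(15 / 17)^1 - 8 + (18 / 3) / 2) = 100 / 17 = 5.88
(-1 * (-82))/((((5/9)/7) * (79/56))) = 289296/395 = 732.39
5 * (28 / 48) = 2.92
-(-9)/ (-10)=-9/ 10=-0.90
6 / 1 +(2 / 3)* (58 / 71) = 1394 / 213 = 6.54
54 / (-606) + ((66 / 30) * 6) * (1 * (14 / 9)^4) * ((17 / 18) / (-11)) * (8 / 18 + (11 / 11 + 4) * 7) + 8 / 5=-20906163607 / 89459235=-233.69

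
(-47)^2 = 2209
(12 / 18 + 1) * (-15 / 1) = -25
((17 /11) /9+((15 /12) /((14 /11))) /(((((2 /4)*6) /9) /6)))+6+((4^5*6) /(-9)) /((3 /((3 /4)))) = -146.82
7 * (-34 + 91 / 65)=-1141 / 5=-228.20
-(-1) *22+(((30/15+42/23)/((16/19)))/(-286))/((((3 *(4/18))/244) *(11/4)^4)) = 95863442/4377659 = 21.90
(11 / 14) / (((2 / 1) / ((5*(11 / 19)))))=605 / 532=1.14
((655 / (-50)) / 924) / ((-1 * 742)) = 131 / 6856080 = 0.00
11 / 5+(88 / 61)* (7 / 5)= 1287 / 305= 4.22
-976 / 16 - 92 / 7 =-519 / 7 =-74.14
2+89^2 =7923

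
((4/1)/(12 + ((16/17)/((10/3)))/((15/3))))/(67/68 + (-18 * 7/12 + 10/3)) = -28900/538447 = -0.05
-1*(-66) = 66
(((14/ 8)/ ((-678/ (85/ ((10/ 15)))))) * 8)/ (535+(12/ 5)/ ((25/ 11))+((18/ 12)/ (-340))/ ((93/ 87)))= -156782500/ 31922425081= -0.00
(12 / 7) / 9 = 4 / 21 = 0.19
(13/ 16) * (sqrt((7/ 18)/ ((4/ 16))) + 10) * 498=4550.91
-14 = -14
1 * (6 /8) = 3 /4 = 0.75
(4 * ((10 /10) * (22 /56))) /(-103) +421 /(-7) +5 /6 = -256639 /4326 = -59.32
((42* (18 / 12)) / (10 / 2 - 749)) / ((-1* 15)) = 7 / 1240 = 0.01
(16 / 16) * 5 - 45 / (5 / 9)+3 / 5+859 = 3918 / 5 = 783.60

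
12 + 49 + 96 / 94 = 2915 / 47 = 62.02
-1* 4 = -4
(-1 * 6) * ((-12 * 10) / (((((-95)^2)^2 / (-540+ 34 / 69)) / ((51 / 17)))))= -5360544 / 374672875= -0.01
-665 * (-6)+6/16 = 31923/8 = 3990.38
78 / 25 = 3.12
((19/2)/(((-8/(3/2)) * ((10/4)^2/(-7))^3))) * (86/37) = 3362772/578125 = 5.82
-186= -186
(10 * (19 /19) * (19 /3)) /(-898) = -95 /1347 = -0.07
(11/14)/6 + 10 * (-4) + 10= -2509/84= -29.87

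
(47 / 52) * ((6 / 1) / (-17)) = -141 / 442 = -0.32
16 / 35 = 0.46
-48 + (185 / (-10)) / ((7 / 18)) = -669 / 7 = -95.57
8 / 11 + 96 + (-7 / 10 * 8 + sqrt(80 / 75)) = 4 * sqrt(15) / 15 + 5012 / 55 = 92.16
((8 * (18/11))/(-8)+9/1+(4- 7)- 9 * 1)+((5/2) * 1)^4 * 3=19809/176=112.55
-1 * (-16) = 16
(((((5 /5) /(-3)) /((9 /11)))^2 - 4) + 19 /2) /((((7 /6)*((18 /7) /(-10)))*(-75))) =8261 /32805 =0.25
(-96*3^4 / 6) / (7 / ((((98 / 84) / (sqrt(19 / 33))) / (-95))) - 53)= -755568 / 2026801 +246240*sqrt(627) / 2026801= 2.67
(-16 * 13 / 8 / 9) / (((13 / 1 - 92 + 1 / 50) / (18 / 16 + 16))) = 44525 / 71082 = 0.63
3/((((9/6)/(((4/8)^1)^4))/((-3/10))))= -3/80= -0.04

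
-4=-4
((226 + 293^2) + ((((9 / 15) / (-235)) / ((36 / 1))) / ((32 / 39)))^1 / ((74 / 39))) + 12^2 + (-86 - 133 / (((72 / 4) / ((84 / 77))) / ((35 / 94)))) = 31633550293669 / 367276800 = 86130.00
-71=-71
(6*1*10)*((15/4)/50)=9/2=4.50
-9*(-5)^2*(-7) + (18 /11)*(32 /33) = 190767 /121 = 1576.59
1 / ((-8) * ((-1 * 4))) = 1 / 32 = 0.03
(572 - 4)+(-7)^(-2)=568.02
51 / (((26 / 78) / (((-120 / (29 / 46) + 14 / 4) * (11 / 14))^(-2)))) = 100879632 / 14210308849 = 0.01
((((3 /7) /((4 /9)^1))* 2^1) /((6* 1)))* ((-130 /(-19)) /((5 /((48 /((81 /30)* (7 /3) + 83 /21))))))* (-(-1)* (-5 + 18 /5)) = -117936 /40907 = -2.88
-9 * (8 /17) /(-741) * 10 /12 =0.00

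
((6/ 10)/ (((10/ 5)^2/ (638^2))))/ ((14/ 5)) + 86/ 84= 457946/ 21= 21806.95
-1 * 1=-1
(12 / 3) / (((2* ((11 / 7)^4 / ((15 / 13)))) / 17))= 6.43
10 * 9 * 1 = 90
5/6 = 0.83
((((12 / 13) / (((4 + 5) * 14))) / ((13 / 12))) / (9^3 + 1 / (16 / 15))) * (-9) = -0.00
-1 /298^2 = -1 /88804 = -0.00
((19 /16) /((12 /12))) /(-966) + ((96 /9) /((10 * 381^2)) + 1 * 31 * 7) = 2434301423497 /11218042080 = 217.00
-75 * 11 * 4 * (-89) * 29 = 8517300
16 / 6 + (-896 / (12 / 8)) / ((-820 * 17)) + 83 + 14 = 1042463 / 10455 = 99.71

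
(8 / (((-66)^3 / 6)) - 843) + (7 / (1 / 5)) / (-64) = -646710401 / 766656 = -843.55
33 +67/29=1024/29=35.31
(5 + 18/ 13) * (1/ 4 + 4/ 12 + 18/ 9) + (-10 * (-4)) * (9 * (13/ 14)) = 383051/ 1092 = 350.78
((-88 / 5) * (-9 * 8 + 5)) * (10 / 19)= 11792 / 19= 620.63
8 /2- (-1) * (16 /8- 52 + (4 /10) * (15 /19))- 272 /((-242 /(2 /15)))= -1570252 /34485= -45.53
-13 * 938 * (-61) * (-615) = -457457910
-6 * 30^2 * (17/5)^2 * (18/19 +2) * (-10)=34957440/19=1839865.26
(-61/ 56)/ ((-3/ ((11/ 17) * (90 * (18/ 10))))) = 38.06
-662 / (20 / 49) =-16219 / 10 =-1621.90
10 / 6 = 5 / 3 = 1.67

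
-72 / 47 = -1.53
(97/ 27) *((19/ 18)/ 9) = 1843/ 4374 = 0.42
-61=-61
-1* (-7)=7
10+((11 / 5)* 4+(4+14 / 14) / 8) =19.42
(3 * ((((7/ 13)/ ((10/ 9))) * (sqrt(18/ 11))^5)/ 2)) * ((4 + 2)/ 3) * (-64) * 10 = -11757312 * sqrt(22)/ 17303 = -3187.12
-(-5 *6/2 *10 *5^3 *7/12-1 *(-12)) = 21851/2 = 10925.50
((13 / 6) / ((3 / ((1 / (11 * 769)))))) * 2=0.00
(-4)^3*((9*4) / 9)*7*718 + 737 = -1285919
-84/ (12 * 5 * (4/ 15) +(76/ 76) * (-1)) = -28/ 5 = -5.60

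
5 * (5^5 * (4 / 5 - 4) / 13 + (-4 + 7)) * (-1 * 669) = 33319545 / 13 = 2563041.92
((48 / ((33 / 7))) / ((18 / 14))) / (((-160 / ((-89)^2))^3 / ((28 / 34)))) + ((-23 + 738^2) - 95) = -53160613775623 / 215424000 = -246772.01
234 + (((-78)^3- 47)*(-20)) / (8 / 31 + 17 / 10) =2942655838 / 607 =4847867.94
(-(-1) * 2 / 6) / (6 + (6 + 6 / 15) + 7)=5 / 291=0.02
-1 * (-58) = 58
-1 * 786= -786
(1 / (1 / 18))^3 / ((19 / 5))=29160 / 19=1534.74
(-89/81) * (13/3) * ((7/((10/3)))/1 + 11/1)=-151567/2430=-62.37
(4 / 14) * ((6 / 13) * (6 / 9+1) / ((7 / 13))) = 20 / 49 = 0.41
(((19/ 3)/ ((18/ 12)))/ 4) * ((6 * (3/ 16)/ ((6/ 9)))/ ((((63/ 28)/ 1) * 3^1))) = 19/ 72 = 0.26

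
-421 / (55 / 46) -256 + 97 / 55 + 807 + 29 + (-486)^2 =13003411 / 55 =236425.65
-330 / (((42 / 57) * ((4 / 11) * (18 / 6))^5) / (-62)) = 5217247145 / 290304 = 17971.67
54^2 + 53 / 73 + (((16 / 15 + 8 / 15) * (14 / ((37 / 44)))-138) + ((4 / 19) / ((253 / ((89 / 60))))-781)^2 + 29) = 8605368077144297476 / 14042852898525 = 612793.44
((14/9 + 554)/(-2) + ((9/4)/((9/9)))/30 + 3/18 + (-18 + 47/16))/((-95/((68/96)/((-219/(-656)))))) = 146837687/22469400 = 6.54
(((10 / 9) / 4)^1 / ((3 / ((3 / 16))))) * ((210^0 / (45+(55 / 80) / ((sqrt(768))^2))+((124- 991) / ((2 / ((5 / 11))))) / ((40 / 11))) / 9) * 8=-798715415 / 955533888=-0.84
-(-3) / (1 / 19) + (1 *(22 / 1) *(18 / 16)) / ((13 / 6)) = 1779 / 26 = 68.42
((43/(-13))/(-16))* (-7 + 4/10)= -1419/1040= -1.36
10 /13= 0.77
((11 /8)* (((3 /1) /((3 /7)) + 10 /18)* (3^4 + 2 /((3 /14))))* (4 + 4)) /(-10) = -750.77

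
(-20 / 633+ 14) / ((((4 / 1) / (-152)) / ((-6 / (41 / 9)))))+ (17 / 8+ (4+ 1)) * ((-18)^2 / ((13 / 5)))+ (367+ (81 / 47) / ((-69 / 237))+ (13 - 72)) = 459317134877 / 243145006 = 1889.07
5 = 5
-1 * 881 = -881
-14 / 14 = -1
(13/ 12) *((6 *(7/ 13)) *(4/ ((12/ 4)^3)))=14/ 27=0.52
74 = 74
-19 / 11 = -1.73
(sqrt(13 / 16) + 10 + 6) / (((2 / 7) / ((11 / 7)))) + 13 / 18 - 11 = 11 * sqrt(13) / 8 + 1399 / 18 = 82.68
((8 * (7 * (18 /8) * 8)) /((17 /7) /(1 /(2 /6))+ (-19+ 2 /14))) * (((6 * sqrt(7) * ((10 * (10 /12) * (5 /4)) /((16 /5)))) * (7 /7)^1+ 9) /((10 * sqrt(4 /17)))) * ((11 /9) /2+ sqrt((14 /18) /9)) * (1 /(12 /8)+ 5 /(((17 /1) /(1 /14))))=-25609087 * sqrt(119) /1030880 -20481083 * sqrt(17) /515440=-434.83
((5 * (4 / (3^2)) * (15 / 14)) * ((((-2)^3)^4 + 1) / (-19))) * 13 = -2663050 / 399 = -6674.31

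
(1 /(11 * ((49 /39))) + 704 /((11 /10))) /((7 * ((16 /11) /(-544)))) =-11729966 /343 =-34198.15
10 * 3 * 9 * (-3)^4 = 21870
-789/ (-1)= 789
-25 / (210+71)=-25 / 281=-0.09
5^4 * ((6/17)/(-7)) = -31.51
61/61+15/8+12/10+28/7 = 323/40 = 8.08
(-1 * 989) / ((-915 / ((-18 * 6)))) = -35604 / 305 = -116.73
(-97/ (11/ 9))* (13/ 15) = -3783/ 55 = -68.78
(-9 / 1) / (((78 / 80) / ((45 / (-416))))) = 675 / 676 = 1.00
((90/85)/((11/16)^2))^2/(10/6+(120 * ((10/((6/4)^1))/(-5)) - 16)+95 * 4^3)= 63700992/74965038533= 0.00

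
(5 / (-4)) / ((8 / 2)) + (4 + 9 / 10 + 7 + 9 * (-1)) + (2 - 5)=-33 / 80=-0.41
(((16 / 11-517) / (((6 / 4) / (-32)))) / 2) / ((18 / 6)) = 1833.05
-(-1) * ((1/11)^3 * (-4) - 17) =-22631/1331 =-17.00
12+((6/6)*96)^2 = 9228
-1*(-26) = 26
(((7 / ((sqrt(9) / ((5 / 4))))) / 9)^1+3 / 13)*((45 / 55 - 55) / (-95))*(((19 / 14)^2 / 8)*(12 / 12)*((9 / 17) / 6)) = 2205349 / 343062720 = 0.01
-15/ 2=-7.50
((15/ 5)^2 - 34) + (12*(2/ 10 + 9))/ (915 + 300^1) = -50441/ 2025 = -24.91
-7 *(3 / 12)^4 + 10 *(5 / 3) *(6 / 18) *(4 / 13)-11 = -279091 / 29952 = -9.32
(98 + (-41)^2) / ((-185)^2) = 1779 / 34225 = 0.05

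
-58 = -58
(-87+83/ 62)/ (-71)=1.21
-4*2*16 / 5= -128 / 5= -25.60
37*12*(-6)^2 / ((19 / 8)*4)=31968 / 19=1682.53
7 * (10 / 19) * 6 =420 / 19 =22.11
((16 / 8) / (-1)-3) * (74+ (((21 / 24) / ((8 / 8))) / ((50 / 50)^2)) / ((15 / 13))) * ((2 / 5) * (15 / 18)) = -8971 / 72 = -124.60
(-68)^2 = 4624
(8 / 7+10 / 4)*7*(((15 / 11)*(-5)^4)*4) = 956250 / 11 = 86931.82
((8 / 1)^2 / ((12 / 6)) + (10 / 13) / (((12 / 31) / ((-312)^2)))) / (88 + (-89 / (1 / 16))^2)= 24184 / 253483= 0.10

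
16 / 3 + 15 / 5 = 25 / 3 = 8.33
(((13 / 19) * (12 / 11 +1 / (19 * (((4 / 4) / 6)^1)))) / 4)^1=1911 / 7942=0.24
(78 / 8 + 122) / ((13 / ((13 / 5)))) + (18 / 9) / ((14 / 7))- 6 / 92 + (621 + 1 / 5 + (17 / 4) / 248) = 73981099 / 114080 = 648.50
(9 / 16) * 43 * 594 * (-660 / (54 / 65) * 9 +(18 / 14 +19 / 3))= -102617265.54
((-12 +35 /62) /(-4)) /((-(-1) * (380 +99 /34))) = 0.01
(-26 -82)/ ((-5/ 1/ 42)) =4536/ 5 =907.20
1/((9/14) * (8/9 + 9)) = 14/89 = 0.16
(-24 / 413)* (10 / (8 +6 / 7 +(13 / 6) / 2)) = -576 / 9853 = -0.06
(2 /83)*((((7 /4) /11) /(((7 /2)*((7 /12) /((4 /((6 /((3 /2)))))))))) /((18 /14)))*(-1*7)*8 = -224 /2739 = -0.08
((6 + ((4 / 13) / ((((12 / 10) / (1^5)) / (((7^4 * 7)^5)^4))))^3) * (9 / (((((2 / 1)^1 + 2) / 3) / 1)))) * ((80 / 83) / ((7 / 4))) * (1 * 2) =5414171232119856654990129950617706087955766085146173809901213284790068610744877551178887525419588234303119199358123413266232736559771915554323132507658561386763878084118764997030761908457375636233977652989188901344211192808384047912410930854560253468857106240 / 1276457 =4241561785567282450556603000000000000000000000000000000000000000000000000000000000000000000000000000000000000000000000000000000000000000000000000000000000000000000000000000000000000000000000000000000000000000000000000000000000000000000000000000000000000.00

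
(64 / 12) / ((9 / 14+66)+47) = 224 / 4773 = 0.05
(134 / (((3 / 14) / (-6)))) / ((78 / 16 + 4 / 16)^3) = -1921024 / 68921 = -27.87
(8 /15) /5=8 /75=0.11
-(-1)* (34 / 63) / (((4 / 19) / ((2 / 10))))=323 / 630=0.51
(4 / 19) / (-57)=-4 / 1083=-0.00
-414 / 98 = -207 / 49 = -4.22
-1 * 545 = -545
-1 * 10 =-10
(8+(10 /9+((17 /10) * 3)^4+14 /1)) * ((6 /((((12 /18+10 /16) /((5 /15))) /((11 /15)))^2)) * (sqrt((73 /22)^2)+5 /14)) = 1568125411336 /2837953125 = 552.56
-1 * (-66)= 66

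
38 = 38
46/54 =23/27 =0.85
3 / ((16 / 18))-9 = -45 / 8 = -5.62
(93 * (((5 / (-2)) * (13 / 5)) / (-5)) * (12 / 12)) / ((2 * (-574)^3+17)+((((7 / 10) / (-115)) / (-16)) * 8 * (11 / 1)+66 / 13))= -3614910 / 11309328934099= -0.00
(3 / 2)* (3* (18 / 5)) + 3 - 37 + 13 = -24 / 5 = -4.80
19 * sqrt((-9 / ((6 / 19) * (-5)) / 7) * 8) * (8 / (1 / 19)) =5776 * sqrt(1995) / 35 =7371.07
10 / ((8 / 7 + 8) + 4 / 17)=595 / 558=1.07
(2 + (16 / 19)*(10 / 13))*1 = 654 / 247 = 2.65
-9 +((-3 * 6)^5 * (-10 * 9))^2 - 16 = 28920784535654375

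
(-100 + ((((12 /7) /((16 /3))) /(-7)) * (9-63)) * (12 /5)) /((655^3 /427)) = -1405562 /9835398125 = -0.00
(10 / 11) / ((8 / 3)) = 15 / 44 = 0.34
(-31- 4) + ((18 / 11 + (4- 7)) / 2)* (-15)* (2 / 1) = -160 / 11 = -14.55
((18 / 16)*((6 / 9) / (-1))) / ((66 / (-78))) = 39 / 44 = 0.89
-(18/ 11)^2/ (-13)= 324/ 1573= 0.21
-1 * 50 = -50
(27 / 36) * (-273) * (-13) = 10647 / 4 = 2661.75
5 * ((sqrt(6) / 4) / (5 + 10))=sqrt(6) / 12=0.20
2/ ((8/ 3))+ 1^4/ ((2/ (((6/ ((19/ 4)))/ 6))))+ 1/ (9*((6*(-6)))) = 2623/ 3078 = 0.85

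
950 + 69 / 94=89369 / 94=950.73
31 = 31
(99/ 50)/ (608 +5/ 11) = 0.00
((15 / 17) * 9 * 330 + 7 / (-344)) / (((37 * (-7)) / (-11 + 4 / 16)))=15325081 / 140896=108.77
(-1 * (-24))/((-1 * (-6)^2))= -2/3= -0.67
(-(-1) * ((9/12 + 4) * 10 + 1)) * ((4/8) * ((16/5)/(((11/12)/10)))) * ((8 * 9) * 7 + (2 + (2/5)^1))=23577984/55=428690.62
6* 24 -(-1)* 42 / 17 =2490 / 17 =146.47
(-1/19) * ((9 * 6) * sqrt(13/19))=-54 * sqrt(247)/361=-2.35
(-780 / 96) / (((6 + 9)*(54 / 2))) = -13 / 648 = -0.02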